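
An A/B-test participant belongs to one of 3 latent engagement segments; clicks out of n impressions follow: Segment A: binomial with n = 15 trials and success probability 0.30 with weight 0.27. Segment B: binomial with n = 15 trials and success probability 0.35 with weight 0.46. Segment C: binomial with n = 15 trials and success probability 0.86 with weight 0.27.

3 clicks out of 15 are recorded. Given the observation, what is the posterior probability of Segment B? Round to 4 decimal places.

0.5265

Posterior ∝ prior × likelihood, so P(k | x) ∝ P(Z=k) f_k(x); normalise over all components.
Evaluate each component's likelihood at the observed value:
  f_A = C(15,3)·0.30^3·0.70^12 = 455·0.027·0.0138413 = 0.17004
  f_B = C(15,3)·0.35^3·0.65^12 = 455·0.042875·0.00568801 = 0.110962
  f_C = C(15,3)·0.86^3·0.14^12 = 455·0.636056·5.66939e-11 = 1.64075e-08
Unnormalised posteriors:
  P(Z=A)·f_A = 0.27 × 0.17004 = 0.0459109
  P(Z=B)·f_B = 0.46 × 0.110962 = 0.0510427
  P(Z=C)·f_C = 0.27 × 1.64075e-08 = 4.43003e-09
Evidence: 0.0459109 + 0.0510427 + 4.43003e-09 = 0.0969536
So the posterior for Segment B is 0.0510427 / 0.0969536 ≈ 0.5265.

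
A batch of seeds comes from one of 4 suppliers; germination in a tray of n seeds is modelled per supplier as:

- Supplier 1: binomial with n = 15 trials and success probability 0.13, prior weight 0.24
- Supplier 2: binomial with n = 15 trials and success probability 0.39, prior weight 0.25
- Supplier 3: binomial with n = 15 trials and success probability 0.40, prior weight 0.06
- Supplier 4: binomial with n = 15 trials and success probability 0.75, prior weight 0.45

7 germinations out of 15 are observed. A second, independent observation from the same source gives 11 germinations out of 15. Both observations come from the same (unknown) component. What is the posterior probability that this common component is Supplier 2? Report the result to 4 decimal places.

P(component k | x) = P(Z=k)·f_k(x) / marginal(x), where marginal(x) = Σ_j P(Z=j)·f_j(x).
Since both observations come from the same component, the likelihood for component k is f_k(x₁)·f_k(x₂).
  f_1 = [C(15,7)·0.13^7·0.87^8 = 6435·6.27485e-07·0.328212 = 0.00132528] × [1.40148e-07] = 1.85734e-10
  f_2 = [C(15,7)·0.39^7·0.61^8 = 6435·0.00137231·0.0191707 = 0.169293] × [0.00600016] = 0.00101579
  f_3 = [C(15,7)·0.40^7·0.60^8 = 6435·0.0016384·0.0167962 = 0.177084] × [0.00741989] = 0.00131394
  f_4 = [C(15,7)·0.75^7·0.25^8 = 6435·0.133484·1.52588e-05 = 0.0131068] × [0.225199] = 0.00295164
Prior × likelihood for each component:
  P(Z=1)·f_1 = 0.24 × 1.85734e-10 = 4.45763e-11
  P(Z=2)·f_2 = 0.25 × 0.00101579 = 0.000253946
  P(Z=3)·f_3 = 0.06 × 0.00131394 = 7.88365e-05
  P(Z=4)·f_4 = 0.45 × 0.00295164 = 0.00132824
Evidence: 4.45763e-11 + 0.000253946 + 7.88365e-05 + 0.00132824 = 0.00166102
P(Supplier 2 | x) ≈ 0.1529

0.1529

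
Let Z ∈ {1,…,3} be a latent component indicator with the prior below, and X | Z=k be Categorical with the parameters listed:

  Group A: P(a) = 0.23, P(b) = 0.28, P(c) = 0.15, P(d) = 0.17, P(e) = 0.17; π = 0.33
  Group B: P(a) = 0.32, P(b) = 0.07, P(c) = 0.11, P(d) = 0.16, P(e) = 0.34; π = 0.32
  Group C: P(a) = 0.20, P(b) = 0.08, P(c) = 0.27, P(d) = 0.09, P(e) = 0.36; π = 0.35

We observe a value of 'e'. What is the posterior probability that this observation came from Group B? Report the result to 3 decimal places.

0.374

Apply Bayes' rule: the posterior for each component is proportional to its prior times its likelihood at x.
Evaluate each component's likelihood at the observed value:
  L_A = 0.17
  L_B = 0.34
  L_C = 0.36
Multiply by the mixture weights:
  π_A·L_A = 0.33 × 0.17 = 0.0561
  π_B·L_B = 0.32 × 0.34 = 0.1088
  π_C·L_C = 0.35 × 0.36 = 0.126
Denominator: 0.0561 + 0.1088 + 0.126 = 0.2909
P(Group B | the observation) ≈ 0.374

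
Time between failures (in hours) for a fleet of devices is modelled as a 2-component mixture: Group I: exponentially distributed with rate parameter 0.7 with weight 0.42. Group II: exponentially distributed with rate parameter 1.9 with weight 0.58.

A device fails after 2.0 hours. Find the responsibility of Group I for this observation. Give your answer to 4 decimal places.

Apply Bayes' rule: the posterior for each component is proportional to its prior times its likelihood at x.
Component likelihoods at x = 2.0 hours:
  f_I = 0.172618
  f_II = 0.0425045
Prior × likelihood for each component:
  π_I·f_I = 0.42 × 0.172618 = 0.0724995
  π_II·f_II = 0.58 × 0.0425045 = 0.0246526
Evidence: 0.0724995 + 0.0246526 = 0.0971521
P(Group I | data) ≈ 0.7462

0.7462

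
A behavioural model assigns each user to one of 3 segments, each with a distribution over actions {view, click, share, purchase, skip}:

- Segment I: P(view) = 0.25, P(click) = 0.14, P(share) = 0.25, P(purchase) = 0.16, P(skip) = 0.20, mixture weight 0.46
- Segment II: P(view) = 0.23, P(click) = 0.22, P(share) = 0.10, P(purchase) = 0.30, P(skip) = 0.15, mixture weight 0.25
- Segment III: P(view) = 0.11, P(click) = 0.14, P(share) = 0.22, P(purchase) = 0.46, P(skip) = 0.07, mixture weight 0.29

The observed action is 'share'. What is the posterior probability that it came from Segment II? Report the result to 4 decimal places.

0.1227

By Bayes' theorem, P(k | x) = π_k f_k(x) / Σ_j π_j f_j(x).
Evaluate each component's likelihood at the observed value:
  f_I = 0.25
  f_II = 0.1
  f_III = 0.22
Unnormalised posteriors:
  π_I·f_I = 0.46 × 0.25 = 0.115
  π_II·f_II = 0.25 × 0.1 = 0.025
  π_III·f_III = 0.29 × 0.22 = 0.0638
Normaliser: 0.115 + 0.025 + 0.0638 = 0.2038
P(Segment II | x) = 0.025 / 0.2038 ≈ 0.1227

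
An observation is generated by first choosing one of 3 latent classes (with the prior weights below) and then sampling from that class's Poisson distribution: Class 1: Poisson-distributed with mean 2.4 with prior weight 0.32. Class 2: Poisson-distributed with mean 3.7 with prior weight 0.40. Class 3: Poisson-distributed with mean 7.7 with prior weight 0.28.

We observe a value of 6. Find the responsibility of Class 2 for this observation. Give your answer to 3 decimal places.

Apply Bayes' rule: the posterior for each component is proportional to its prior times its likelihood at x.
Component likelihoods at x = 6:
  f_1 = e^(−2.4)·2.4^6/6! = 0.0240784
  f_2 = e^(−3.7)·3.7^6/6! = 0.0881025
  f_3 = e^(−7.7)·7.7^6/6! = 0.131082
Prior × likelihood for each component:
  w_1·f_1 = 0.32 × 0.0240784 = 0.0077051
  w_2·f_2 = 0.40 × 0.0881025 = 0.035241
  w_3·f_3 = 0.28 × 0.131082 = 0.0367031
Marginal: 0.0077051 + 0.035241 + 0.0367031 = 0.0796492
P(Class 2 | 6) ≈ 0.442

0.442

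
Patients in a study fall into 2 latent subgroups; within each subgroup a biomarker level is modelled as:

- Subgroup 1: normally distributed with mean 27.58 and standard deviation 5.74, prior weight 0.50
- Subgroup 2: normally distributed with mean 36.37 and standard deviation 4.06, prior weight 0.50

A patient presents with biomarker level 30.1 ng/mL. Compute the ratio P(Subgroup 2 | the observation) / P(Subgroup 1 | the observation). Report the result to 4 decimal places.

Only the two components matter; the odds are (π_i f_i(x)) / (π_j f_j(x)).
Evaluate each component's likelihood at the observed value:
  p_1 = (1/(5.74·√(2π)))·exp(−(30.1−27.58)²/(2·5.74²)) = 0.069502·exp(-0.09637) = 0.0631168
  p_2 = (1/(4.06·√(2π)))·exp(−(30.1−36.37)²/(2·4.06²)) = 0.098262·exp(-1.19249) = 0.0298191
Posterior odds = (π_2·p_2) / (π_1·p_1) = (0.50·0.0298191) / (0.50·0.0631168) = 0.0149095 / 0.0315584 ≈ 0.4724

0.4724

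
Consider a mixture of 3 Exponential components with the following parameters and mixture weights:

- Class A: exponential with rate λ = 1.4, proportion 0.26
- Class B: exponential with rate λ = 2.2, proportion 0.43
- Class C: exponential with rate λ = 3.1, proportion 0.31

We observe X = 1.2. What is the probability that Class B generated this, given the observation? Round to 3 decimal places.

By Bayes' theorem, P(k | x) = π_k f_k(x) / Σ_j π_j f_j(x).
Component likelihoods at x = 1.2:
  L_A = 0.260924
  L_B = 0.156995
  L_C = 0.0751253
Prior × likelihood for each component:
  π_A·L_A = 0.26 × 0.260924 = 0.0678401
  π_B·L_B = 0.43 × 0.156995 = 0.0675078
  π_C·L_C = 0.31 × 0.0751253 = 0.0232888
Evidence: 0.0678401 + 0.0675078 + 0.0232888 = 0.158637
Responsibility of Class B: 0.0675078 / 0.158637 ≈ 0.426

0.426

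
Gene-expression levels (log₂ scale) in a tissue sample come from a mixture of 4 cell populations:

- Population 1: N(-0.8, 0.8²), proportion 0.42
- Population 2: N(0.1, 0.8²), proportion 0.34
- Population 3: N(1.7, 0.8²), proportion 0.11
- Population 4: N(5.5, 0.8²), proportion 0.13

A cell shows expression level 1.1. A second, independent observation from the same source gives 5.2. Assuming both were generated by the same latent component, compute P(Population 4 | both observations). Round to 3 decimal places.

0.006

P(component k | x) = π_k·f_k(x) / marginal(x), where marginal(x) = Σ_j π_j·f_j(x).
Since both observations come from the same component, the likelihood for component k is f_k(x₁)·f_k(x₂).
  f_1 = [0.0297149] × [3.0429e-13] = 9.04194e-15
  f_2 = [0.228311] × [7.4614e-10] = 1.70352e-10
  f_3 = [0.376422] × [3.47925e-05] = 1.30967e-05
  f_4 = [1.34622e-07] × [0.464819] = 6.25748e-08
Unnormalised posteriors:
  π_1·f_1 = 0.42 × 9.04194e-15 = 3.79762e-15
  π_2·f_2 = 0.34 × 1.70352e-10 = 5.79198e-11
  π_3·f_3 = 0.11 × 1.30967e-05 = 1.44063e-06
  π_4·f_4 = 0.13 × 6.25748e-08 = 8.13473e-09
Evidence: 3.79762e-15 + 5.79198e-11 + 1.44063e-06 + 8.13473e-09 = 1.44883e-06
So the posterior for Population 4 is 8.13473e-09 / 1.44883e-06 ≈ 0.006.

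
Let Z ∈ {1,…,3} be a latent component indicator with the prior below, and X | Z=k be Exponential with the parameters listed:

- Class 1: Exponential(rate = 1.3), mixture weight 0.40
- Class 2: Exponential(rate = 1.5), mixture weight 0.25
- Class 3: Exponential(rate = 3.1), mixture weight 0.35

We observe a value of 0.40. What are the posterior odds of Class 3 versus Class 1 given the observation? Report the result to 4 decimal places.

1.0156

The posterior odds equal the prior odds times the likelihood ratio: (w_i/w_j)·(f_i(x)/f_j(x)).
Evaluate each component's likelihood at the observed value:
  p_1 = 1.3·e^(−1.3·0.40) = 1.3·e^(−0.5200) = 0.772877
  p_2 = 1.5·e^(−1.5·0.40) = 1.5·e^(−0.6000) = 0.823217
  p_3 = 3.1·e^(−3.1·0.40) = 3.1·e^(−1.2400) = 0.897091
Odds = (0.35/0.40) × (0.897091/0.772877) = 0.875 × 1.16072 ≈ 1.0156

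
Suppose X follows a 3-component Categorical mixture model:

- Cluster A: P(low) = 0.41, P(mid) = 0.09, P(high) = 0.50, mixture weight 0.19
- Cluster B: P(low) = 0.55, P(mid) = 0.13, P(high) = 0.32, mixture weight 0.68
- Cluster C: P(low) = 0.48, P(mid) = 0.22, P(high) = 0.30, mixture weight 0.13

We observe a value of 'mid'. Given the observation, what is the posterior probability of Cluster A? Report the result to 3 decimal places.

0.128

By Bayes' theorem, P(k | x) = P(Z=k) f_k(x) / Σ_j P(Z=j) f_j(x).
Component likelihoods at x = 'mid':
  p_A = P(mid | comp) = 0.09
  p_B = P(mid | comp) = 0.13
  p_C = P(mid | comp) = 0.22
Weight by the priors:
  P(Z=A)·p_A = 0.19 × 0.09 = 0.0171
  P(Z=B)·p_B = 0.68 × 0.13 = 0.0884
  P(Z=C)·p_C = 0.13 × 0.22 = 0.0286
Marginal: 0.0171 + 0.0884 + 0.0286 = 0.1341
So the posterior for Cluster A is 0.0171 / 0.1341 ≈ 0.128.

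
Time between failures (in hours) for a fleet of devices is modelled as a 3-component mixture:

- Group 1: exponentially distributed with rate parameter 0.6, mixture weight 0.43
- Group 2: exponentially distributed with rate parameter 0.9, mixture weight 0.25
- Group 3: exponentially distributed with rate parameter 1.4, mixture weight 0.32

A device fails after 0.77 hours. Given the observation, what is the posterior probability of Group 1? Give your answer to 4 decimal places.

0.3802

Apply Bayes' rule: the posterior for each component is proportional to its prior times its likelihood at x.
Evaluate each component's likelihood at the observed value:
  p_1 = 0.378013
  p_2 = 0.450066
  p_3 = 0.476386
Unnormalised posteriors:
  w_1·p_1 = 0.43 × 0.378013 = 0.162546
  w_2·p_2 = 0.25 × 0.450066 = 0.112517
  w_3·p_3 = 0.32 × 0.476386 = 0.152443
Sum: 0.162546 + 0.112517 + 0.152443 = 0.427506
So the posterior for Group 1 is 0.162546 / 0.427506 ≈ 0.3802.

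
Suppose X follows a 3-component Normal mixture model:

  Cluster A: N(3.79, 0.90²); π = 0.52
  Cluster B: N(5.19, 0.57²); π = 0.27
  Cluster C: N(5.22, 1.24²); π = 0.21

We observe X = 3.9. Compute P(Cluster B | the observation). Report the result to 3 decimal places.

0.052

By Bayes' theorem, P(k | x) = π_k f_k(x) / Σ_j π_j f_j(x).
Component likelihoods at x = 3.9:
  f_A = (1/(0.90·√(2π)))·exp(−(3.9−3.79)²/(2·0.90²)) = 0.443269·exp(-0.00747) = 0.439971
  f_B = (1/(0.57·√(2π)))·exp(−(3.9−5.19)²/(2·0.57²)) = 0.699899·exp(-2.56094) = 0.0540546
  f_C = (1/(1.24·√(2π)))·exp(−(3.9−5.22)²/(2·1.24²)) = 0.321728·exp(-0.56660) = 0.182565
Multiply by the mixture weights:
  π_A·f_A = 0.52 × 0.439971 = 0.228785
  π_B·f_B = 0.27 × 0.0540546 = 0.0145947
  π_C·f_C = 0.21 × 0.182565 = 0.0383387
Denominator: 0.228785 + 0.0145947 + 0.0383387 = 0.281718
P(Cluster B | data) = 0.0145947 / 0.281718 ≈ 0.052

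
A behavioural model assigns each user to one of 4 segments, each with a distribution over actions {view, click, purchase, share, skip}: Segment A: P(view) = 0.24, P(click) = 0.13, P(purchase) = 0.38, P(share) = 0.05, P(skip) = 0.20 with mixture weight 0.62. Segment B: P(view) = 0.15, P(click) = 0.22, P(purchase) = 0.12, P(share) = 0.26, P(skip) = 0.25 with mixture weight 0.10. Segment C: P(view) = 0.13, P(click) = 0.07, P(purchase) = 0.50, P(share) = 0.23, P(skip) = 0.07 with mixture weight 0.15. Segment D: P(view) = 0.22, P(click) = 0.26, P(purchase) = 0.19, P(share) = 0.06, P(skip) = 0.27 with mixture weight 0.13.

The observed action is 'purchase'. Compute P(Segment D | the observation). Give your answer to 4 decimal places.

P(component k | x) = P(Z=k)·f_k(x) / marginal(x), where marginal(x) = Σ_j P(Z=j)·f_j(x).
Categorical probabilities:
  p_A = P(purchase | comp) = 0.38
  p_B = P(purchase | comp) = 0.12
  p_C = P(purchase | comp) = 0.50
  p_D = P(purchase | comp) = 0.19
Multiply by the mixture weights:
  P(Z=A)·p_A = 0.62 × 0.38 = 0.2356
  P(Z=B)·p_B = 0.10 × 0.12 = 0.012
  P(Z=C)·p_C = 0.15 × 0.5 = 0.075
  P(Z=D)·p_D = 0.13 × 0.19 = 0.0247
Evidence: 0.2356 + 0.012 + 0.075 + 0.0247 = 0.3473
P(Segment D | x) = 0.0247 / 0.3473 ≈ 0.0711

0.0711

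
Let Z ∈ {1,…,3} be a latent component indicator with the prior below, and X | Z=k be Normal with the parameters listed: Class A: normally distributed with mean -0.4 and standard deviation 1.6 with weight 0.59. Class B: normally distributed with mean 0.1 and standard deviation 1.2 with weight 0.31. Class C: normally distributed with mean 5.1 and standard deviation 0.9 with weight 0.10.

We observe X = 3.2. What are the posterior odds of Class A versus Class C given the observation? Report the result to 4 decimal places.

2.4516

The posterior odds equal the prior odds times the likelihood ratio: (w_i/w_j)·(f_i(x)/f_j(x)).
Normal densities:
  L_A = 0.0198373
  L_B = 0.0118188
  L_C = 0.0477406
Posterior odds = (w_A·L_A) / (w_C·L_C) = (0.59·0.0198373) / (0.10·0.0477406) = 0.011704 / 0.00477406 ≈ 2.4516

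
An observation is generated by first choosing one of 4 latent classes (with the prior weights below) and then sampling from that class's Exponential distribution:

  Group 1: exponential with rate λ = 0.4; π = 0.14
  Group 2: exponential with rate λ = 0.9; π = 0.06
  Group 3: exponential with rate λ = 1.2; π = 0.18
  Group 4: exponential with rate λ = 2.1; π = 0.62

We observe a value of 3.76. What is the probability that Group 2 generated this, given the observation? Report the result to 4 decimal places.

The responsibility of component k is π_k f_k(x) divided by Σ_j π_j f_j(x).
Exponential densities:
  p_1 = 0.0888958
  p_2 = 0.0305204
  p_3 = 0.0131718
  p_4 = 0.000781682
Multiply by the mixture weights:
  π_1·p_1 = 0.14 × 0.0888958 = 0.0124454
  π_2·p_2 = 0.06 × 0.0305204 = 0.00183122
  π_3·p_3 = 0.18 × 0.0131718 = 0.00237092
  π_4·p_4 = 0.62 × 0.000781682 = 0.000484643
Evidence: 0.0124454 + 0.00183122 + 0.00237092 + 0.000484643 = 0.0171322
So the posterior for Group 2 is 0.00183122 / 0.0171322 ≈ 0.1069.

0.1069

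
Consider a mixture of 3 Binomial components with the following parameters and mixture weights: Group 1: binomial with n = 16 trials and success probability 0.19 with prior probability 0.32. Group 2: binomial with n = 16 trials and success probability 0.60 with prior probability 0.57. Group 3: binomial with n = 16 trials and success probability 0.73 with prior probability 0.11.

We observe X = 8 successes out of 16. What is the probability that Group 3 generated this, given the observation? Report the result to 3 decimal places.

0.038

By Bayes' theorem, P(k | x) = π_k f_k(x) / Σ_j π_j f_j(x).
Evaluate each component's likelihood at the observed value:
  L_1 = C(16,8)·0.19^8·0.81^8 = 12870·1.69836e-06·0.185302 = 0.0040503
  L_2 = C(16,8)·0.60^8·0.40^8 = 12870·0.0167962·0.00065536 = 0.141667
  L_3 = C(16,8)·0.73^8·0.27^8 = 12870·0.080646·2.8243e-05 = 0.0293138
Multiply by the mixture weights:
  π_1·L_1 = 0.32 × 0.0040503 = 0.0012961
  π_2·L_2 = 0.57 × 0.141667 = 0.0807501
  π_3·L_3 = 0.11 × 0.0293138 = 0.00322451
Denominator: 0.0012961 + 0.0807501 + 0.00322451 = 0.0852708
P(Group 3 | 8 successes out of 16) = 0.00322451 / 0.0852708 ≈ 0.038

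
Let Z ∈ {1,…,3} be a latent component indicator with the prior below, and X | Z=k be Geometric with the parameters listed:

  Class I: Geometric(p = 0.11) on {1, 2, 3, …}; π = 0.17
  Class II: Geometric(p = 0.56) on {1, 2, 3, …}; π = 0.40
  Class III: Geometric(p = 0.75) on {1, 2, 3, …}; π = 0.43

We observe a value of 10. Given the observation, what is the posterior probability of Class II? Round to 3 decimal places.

0.021

The responsibility of component k is π_k f_k(x) divided by Σ_j π_j f_j(x).
Component likelihoods at x = 10:
  f_I = 0.11·(1−0.11)^9 = 0.11·0.350356 = 0.0385392
  f_II = 0.56·(1−0.56)^9 = 0.56·0.000618122 = 0.000346148
  f_III = 0.75·(1−0.75)^9 = 0.75·3.8147e-06 = 2.86102e-06
Weight by the priors:
  π_I·f_I = 0.17 × 0.0385392 = 0.00655166
  π_II·f_II = 0.40 × 0.000346148 = 0.000138459
  π_III·f_III = 0.43 × 2.86102e-06 = 1.23024e-06
Denominator: 0.00655166 + 0.000138459 + 1.23024e-06 = 0.00669135
Responsibility of Class II: 0.000138459 / 0.00669135 ≈ 0.021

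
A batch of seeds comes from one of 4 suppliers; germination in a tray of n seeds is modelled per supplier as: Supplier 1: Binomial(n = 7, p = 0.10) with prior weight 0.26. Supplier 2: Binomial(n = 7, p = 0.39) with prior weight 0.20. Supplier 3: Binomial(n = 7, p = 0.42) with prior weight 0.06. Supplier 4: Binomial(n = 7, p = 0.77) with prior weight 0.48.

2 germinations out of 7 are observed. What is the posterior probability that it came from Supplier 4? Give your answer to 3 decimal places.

P(component k | x) = π_k·f_k(x) / marginal(x), where marginal(x) = Σ_j π_j·f_j(x).
Binomial probabilities:
  p_1 = C(7,2)·0.10^2·0.90^5 = 21·0.01·0.59049 = 0.124003
  p_2 = C(7,2)·0.39^2·0.61^5 = 21·0.1521·0.0844596 = 0.269773
  p_3 = C(7,2)·0.42^2·0.58^5 = 21·0.1764·0.0656357 = 0.243141
  p_4 = C(7,2)·0.77^2·0.23^5 = 21·0.5929·0.000643634 = 0.00801383
Prior × likelihood for each component:
  π_1·p_1 = 0.26 × 0.124003 = 0.0322408
  π_2·p_2 = 0.20 × 0.269773 = 0.0539545
  π_3·p_3 = 0.06 × 0.243141 = 0.0145884
  π_4·p_4 = 0.48 × 0.00801383 = 0.00384664
Normaliser: 0.0322408 + 0.0539545 + 0.0145884 + 0.00384664 = 0.10463
So the posterior for Supplier 4 is 0.00384664 / 0.10463 ≈ 0.037.

0.037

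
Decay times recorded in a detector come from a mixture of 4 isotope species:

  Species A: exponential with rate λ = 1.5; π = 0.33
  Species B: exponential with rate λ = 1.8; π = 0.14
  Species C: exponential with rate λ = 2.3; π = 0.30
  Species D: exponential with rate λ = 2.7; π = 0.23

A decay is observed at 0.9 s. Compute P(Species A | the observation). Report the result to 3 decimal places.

The responsibility of component k is P(Z=k) f_k(x) divided by Σ_j P(Z=j) f_j(x).
Exponential densities:
  f_A = 1.5·e^(−1.5·0.9) = 1.5·e^(−1.3500) = 0.38886
  f_B = 1.8·e^(−1.8·0.9) = 1.8·e^(−1.6200) = 0.356218
  f_C = 2.3·e^(−2.3·0.9) = 2.3·e^(−2.0700) = 0.290227
  f_D = 2.7·e^(−2.7·0.9) = 2.7·e^(−2.4300) = 0.237699
Weight by the priors:
  P(Z=A)·f_A = 0.33 × 0.38886 = 0.128324
  P(Z=B)·f_B = 0.14 × 0.356218 = 0.0498705
  P(Z=C)·f_C = 0.30 × 0.290227 = 0.0870682
  P(Z=D)·f_D = 0.23 × 0.237699 = 0.0546709
Denominator: 0.128324 + 0.0498705 + 0.0870682 + 0.0546709 = 0.319933
Responsibility of Species A: 0.128324 / 0.319933 ≈ 0.401

0.401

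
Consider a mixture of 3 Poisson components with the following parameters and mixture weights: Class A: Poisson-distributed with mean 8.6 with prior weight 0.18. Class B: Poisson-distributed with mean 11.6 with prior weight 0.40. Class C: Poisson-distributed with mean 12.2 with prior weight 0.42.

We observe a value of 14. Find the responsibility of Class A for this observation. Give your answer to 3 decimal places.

0.059

By Bayes' theorem, P(k | x) = P(Z=k) f_k(x) / Σ_j P(Z=j) f_j(x).
Evaluate each component's likelihood at the observed value:
  p_A = e^(−8.6)·8.6^14/14! = 0.0255645
  p_B = e^(−11.6)·11.6^14/14! = 0.0839823
  p_C = e^(−12.2)·12.2^14/14! = 0.0933763
Weight by the priors:
  P(Z=A)·p_A = 0.18 × 0.0255645 = 0.00460161
  P(Z=B)·p_B = 0.40 × 0.0839823 = 0.0335929
  P(Z=C)·p_C = 0.42 × 0.0933763 = 0.039218
Evidence: 0.00460161 + 0.0335929 + 0.039218 = 0.0774126
So the posterior for Class A is 0.00460161 / 0.0774126 ≈ 0.059.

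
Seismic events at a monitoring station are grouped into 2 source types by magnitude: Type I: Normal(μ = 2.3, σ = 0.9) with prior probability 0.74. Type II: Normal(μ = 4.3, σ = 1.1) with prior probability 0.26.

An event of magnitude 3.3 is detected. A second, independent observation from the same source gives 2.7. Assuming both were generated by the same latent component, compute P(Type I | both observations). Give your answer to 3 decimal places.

Apply Bayes' rule: the posterior for each component is proportional to its prior times its likelihood at x.
Since both observations come from the same component, the likelihood for component k is f_k(x₁)·f_k(x₂).
  p_I = [(1/(0.9·√(2π)))·exp(−(3.3−2.3)²/(2·0.9²)) = 0.443269·exp(-0.61728) = 0.239103] × [0.401582] = 0.0960194
  p_II = [(1/(1.1·√(2π)))·exp(−(3.3−4.3)²/(2·1.1²)) = 0.362675·exp(-0.41322) = 0.239915] × [0.125921] = 0.0302103
Weight by the priors:
  P(Z=I)·p_I = 0.74 × 0.0960194 = 0.0710543
  P(Z=II)·p_II = 0.26 × 0.0302103 = 0.00785468
Evidence: 0.0710543 + 0.00785468 = 0.078909
P(Type I | x₁, x₂) = 0.0710543 / 0.078909 ≈ 0.900

0.900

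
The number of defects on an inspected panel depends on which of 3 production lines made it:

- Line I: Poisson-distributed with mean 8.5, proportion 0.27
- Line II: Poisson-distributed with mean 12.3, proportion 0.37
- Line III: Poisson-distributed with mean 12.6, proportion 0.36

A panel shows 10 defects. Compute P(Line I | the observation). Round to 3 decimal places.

By Bayes' theorem, P(k | x) = π_k f_k(x) / Σ_j π_j f_j(x).
Component likelihoods at x = 10 defects:
  L_I = e^(−8.5)·8.5^10/10! = 0.110388
  L_II = e^(−12.3)·12.3^10/10! = 0.0994182
  L_III = e^(−12.6)·12.6^10/10! = 0.0937199
Prior × likelihood for each component:
  π_I·L_I = 0.27 × 0.110388 = 0.0298048
  π_II·L_II = 0.37 × 0.0994182 = 0.0367847
  π_III·L_III = 0.36 × 0.0937199 = 0.0337392
Denominator: 0.0298048 + 0.0367847 + 0.0337392 = 0.100329
So the posterior for Line I is 0.0298048 / 0.100329 ≈ 0.297.

0.297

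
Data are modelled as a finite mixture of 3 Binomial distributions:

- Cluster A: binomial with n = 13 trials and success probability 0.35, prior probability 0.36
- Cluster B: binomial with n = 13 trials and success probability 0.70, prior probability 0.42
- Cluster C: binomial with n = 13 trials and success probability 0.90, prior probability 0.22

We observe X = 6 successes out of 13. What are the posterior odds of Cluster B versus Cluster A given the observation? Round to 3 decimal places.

The posterior odds equal the prior odds times the likelihood ratio: (π_i/π_j)·(f_i(x)/f_j(x)).
Evaluate each component's likelihood at the observed value:
  p_A = C(13,6)·0.35^6·0.65^7 = 1716·0.00183827·0.0490223 = 0.154639
  p_B = C(13,6)·0.70^6·0.30^7 = 1716·0.117649·0.0002187 = 0.0441524
  p_C = C(13,6)·0.90^6·0.10^7 = 1716·0.531441·1e-07 = 9.11953e-05
Posterior odds = (π_B·p_B) / (π_A·p_A) = (0.42·0.0441524) / (0.36·0.154639) = 0.018544 / 0.05567 ≈ 0.333

0.333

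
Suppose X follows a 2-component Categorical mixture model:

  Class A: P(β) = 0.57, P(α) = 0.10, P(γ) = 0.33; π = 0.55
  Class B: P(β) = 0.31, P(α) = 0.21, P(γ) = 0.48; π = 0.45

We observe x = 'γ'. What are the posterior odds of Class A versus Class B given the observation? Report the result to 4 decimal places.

0.8403

Only the two components matter; the odds are (P(Z=i) f_i(x)) / (P(Z=j) f_j(x)).
Categorical probabilities:
  f_A = 0.33
  f_B = 0.48
Odds = (0.55/0.45) × (0.33/0.48) = 1.22222 × 0.6875 ≈ 0.8403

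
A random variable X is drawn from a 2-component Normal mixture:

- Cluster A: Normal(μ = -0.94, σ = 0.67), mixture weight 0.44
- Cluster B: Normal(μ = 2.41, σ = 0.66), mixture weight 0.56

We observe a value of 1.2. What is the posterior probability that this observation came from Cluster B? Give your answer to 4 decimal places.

Posterior ∝ prior × likelihood, so P(k | x) ∝ π_k f_k(x); normalise over all components.
Normal densities:
  f_A = (1/(0.67·√(2π)))·exp(−(1.2−-0.94)²/(2·0.67²)) = 0.595436·exp(-5.10091) = 0.00362691
  f_B = (1/(0.66·√(2π)))·exp(−(1.2−2.41)²/(2·0.66²)) = 0.604458·exp(-1.68056) = 0.112593
Weight by the priors:
  π_A·f_A = 0.44 × 0.00362691 = 0.00159584
  π_B·f_B = 0.56 × 0.112593 = 0.0630519
Denominator: 0.00159584 + 0.0630519 = 0.0646477
So the posterior for Cluster B is 0.0630519 / 0.0646477 ≈ 0.9753.

0.9753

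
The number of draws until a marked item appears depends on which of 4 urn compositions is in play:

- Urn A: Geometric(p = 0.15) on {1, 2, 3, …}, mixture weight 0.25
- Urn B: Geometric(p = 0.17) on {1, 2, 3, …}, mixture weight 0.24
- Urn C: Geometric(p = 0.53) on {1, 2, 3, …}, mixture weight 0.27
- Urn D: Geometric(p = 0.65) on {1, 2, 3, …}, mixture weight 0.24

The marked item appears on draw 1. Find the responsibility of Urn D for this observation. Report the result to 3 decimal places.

The responsibility of component k is P(Z=k) f_k(x) divided by Σ_j P(Z=j) f_j(x).
Evaluate each component's likelihood at the observed value:
  f_A = 0.15
  f_B = 0.17
  f_C = 0.53
  f_D = 0.65
Multiply by the mixture weights:
  P(Z=A)·f_A = 0.25 × 0.15 = 0.0375
  P(Z=B)·f_B = 0.24 × 0.17 = 0.0408
  P(Z=C)·f_C = 0.27 × 0.53 = 0.1431
  P(Z=D)·f_D = 0.24 × 0.65 = 0.156
Sum: 0.0375 + 0.0408 + 0.1431 + 0.156 = 0.3774
P(Urn D | 1) ≈ 0.413

0.413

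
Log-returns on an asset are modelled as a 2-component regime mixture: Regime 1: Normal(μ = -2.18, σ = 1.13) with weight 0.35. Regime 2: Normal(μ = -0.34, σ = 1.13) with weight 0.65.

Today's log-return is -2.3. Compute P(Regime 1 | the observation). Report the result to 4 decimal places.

The responsibility of component k is w_k f_k(x) divided by Σ_j w_j f_j(x).
Component likelihoods at x = -2.3:
  p_1 = (1/(1.13·√(2π)))·exp(−(-2.3−-2.18)²/(2·1.13²)) = 0.353046·exp(-0.00564) = 0.351061
  p_2 = (1/(1.13·√(2π)))·exp(−(-2.3−-0.34)²/(2·1.13²)) = 0.353046·exp(-1.50427) = 0.0784398
Multiply by the mixture weights:
  w_1·p_1 = 0.35 × 0.351061 = 0.122871
  w_2·p_2 = 0.65 × 0.0784398 = 0.0509858
Evidence: 0.122871 + 0.0509858 = 0.173857
P(Regime 1 | data) = 0.122871 / 0.173857 ≈ 0.7067

0.7067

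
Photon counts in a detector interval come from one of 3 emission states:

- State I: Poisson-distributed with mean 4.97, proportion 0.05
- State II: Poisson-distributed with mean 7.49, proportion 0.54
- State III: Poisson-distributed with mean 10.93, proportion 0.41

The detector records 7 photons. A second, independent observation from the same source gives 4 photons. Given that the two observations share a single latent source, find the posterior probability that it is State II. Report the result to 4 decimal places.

0.8285

Apply Bayes' rule: the posterior for each component is proportional to its prior times its likelihood at x.
Since both observations come from the same component, the likelihood for component k is f_k(x₁)·f_k(x₂).
  p_I = [0.103186] × [0.176511] = 0.0182134
  p_II = [0.146581] × [0.0732572] = 0.0107381
  p_III = [0.0662326] × [0.010652] = 0.000705509
Weight by the priors:
  π_I·p_I = 0.05 × 0.0182134 = 0.000910671
  π_II·p_II = 0.54 × 0.0107381 = 0.00579857
  π_III·p_III = 0.41 × 0.000705509 = 0.000289259
Marginal: 0.000910671 + 0.00579857 + 0.000289259 = 0.0069985
P(State II | x) = 0.00579857 / 0.0069985 ≈ 0.8285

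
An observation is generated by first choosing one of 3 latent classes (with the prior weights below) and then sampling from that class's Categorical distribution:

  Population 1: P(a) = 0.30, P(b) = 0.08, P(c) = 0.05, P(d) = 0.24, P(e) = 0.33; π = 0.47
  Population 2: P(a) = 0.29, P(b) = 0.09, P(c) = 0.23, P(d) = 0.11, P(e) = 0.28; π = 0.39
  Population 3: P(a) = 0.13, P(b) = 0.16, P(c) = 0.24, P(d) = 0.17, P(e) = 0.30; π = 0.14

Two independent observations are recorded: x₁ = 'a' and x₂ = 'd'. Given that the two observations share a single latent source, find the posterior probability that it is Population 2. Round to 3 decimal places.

P(component k | x) = P(Z=k)·f_k(x) / marginal(x), where marginal(x) = Σ_j P(Z=j)·f_j(x).
Since both observations come from the same component, the likelihood for component k is f_k(x₁)·f_k(x₂).
  f_1 = [0.3] × [0.24] = 0.072
  f_2 = [0.29] × [0.11] = 0.0319
  f_3 = [0.13] × [0.17] = 0.0221
Prior × likelihood for each component:
  P(Z=1)·f_1 = 0.47 × 0.072 = 0.03384
  P(Z=2)·f_2 = 0.39 × 0.0319 = 0.012441
  P(Z=3)·f_3 = 0.14 × 0.0221 = 0.003094
Evidence: 0.03384 + 0.012441 + 0.003094 = 0.049375
P(Population 2 | x₁, x₂) = 0.012441 / 0.049375 ≈ 0.252

0.252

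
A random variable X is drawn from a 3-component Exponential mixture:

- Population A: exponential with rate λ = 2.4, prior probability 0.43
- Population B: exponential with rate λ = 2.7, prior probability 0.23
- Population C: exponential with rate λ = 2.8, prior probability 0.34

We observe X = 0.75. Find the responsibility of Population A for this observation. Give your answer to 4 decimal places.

The responsibility of component k is w_k f_k(x) divided by Σ_j w_j f_j(x).
Component likelihoods at x = 0.75:
  L_A = 2.4·e^(−2.4·0.75) = 2.4·e^(−1.8000) = 0.396717
  L_B = 2.7·e^(−2.7·0.75) = 2.7·e^(−2.0250) = 0.356383
  L_C = 2.8·e^(−2.8·0.75) = 2.8·e^(−2.1000) = 0.342878
Unnormalised posteriors:
  w_A·L_A = 0.43 × 0.396717 = 0.170588
  w_B·L_B = 0.23 × 0.356383 = 0.0819682
  w_C·L_C = 0.34 × 0.342878 = 0.116579
Normaliser: 0.170588 + 0.0819682 + 0.116579 = 0.369135
Responsibility of Population A: 0.170588 / 0.369135 ≈ 0.4621

0.4621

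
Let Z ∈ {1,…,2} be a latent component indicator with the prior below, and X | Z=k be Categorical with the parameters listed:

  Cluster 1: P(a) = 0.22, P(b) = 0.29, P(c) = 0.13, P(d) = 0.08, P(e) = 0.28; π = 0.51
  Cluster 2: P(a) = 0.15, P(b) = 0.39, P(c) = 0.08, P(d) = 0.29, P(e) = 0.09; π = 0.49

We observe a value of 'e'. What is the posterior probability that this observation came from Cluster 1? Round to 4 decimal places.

0.7640

P(component k | x) = w_k·f_k(x) / marginal(x), where marginal(x) = Σ_j w_j·f_j(x).
Component likelihoods at x = 'e':
  f_1 = P(e | comp) = 0.28
  f_2 = P(e | comp) = 0.09
Multiply by the mixture weights:
  w_1·f_1 = 0.51 × 0.28 = 0.1428
  w_2·f_2 = 0.49 × 0.09 = 0.0441
Evidence: 0.1428 + 0.0441 = 0.1869
So the posterior for Cluster 1 is 0.1428 / 0.1869 ≈ 0.7640.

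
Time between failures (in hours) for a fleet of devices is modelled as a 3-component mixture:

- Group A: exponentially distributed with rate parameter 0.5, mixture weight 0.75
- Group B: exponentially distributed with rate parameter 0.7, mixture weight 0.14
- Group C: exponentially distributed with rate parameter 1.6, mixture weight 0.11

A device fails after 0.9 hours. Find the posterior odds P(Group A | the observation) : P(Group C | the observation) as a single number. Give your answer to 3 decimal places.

5.734

Posterior odds = (π_i f_i(x)) / (π_j f_j(x)); the normalising sum cancels.
Evaluate each component's likelihood at the observed value:
  L_A = 0.318814
  L_B = 0.372814
  L_C = 0.379084
Odds = (0.75/0.11) × (0.318814/0.379084) = 6.81818 × 0.841011 ≈ 5.734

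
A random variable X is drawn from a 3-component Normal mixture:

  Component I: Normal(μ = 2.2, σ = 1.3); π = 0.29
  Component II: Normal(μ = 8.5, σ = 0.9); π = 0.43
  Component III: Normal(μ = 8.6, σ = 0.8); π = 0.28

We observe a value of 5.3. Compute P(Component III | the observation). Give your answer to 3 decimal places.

P(component k | x) = π_k·f_k(x) / marginal(x), where marginal(x) = Σ_j π_j·f_j(x).
Component likelihoods at x = 5.3:
  L_I = (1/(1.3·√(2π)))·exp(−(5.3−2.2)²/(2·1.3²)) = 0.306879·exp(-2.84320) = 0.0178724
  L_II = (1/(0.9·√(2π)))·exp(−(5.3−8.5)²/(2·0.9²)) = 0.443269·exp(-6.32099) = 0.000797072
  L_III = (1/(0.8·√(2π)))·exp(−(5.3−8.6)²/(2·0.8²)) = 0.498678·exp(-8.50781) = 0.000100676
Weight by the priors:
  π_I·L_I = 0.29 × 0.0178724 = 0.00518299
  π_II·L_II = 0.43 × 0.000797072 = 0.000342741
  π_III·L_III = 0.28 × 0.000100676 = 2.81892e-05
Denominator: 0.00518299 + 0.000342741 + 2.81892e-05 = 0.00555392
P(Component III | the observation) ≈ 0.005

0.005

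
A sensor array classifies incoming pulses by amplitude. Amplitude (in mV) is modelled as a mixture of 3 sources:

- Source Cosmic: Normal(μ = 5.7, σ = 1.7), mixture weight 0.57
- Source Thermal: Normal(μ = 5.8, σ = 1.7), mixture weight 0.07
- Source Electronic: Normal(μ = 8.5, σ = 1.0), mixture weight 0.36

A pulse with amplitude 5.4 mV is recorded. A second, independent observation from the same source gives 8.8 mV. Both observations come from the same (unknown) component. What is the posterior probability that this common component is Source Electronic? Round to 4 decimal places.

P(component k | x) = π_k·f_k(x) / marginal(x), where marginal(x) = Σ_j π_j·f_j(x).
Since both observations come from the same component, the likelihood for component k is f_k(x₁)·f_k(x₂).
  L_Cosmic = [(1/(1.7·√(2π)))·exp(−(5.4−5.7)²/(2·1.7²)) = 0.234672·exp(-0.01557) = 0.231046] × [0.0445031] = 0.0102823
  L_Thermal = [(1/(1.7·√(2π)))·exp(−(5.4−5.8)²/(2·1.7²)) = 0.234672·exp(-0.02768) = 0.228265] × [0.0494566] = 0.0112892
  L_Electronic = [(1/(1.0·√(2π)))·exp(−(5.4−8.5)²/(2·1.0²)) = 0.398942·exp(-4.80500) = 0.00326682] × [0.381388] = 0.00124592
Unnormalised posteriors:
  π_Cosmic·L_Cosmic = 0.57 × 0.0102823 = 0.00586089
  π_Thermal·L_Thermal = 0.07 × 0.0112892 = 0.000790244
  π_Electronic·L_Electronic = 0.36 × 0.00124592 = 0.000448533
Evidence: 0.00586089 + 0.000790244 + 0.000448533 = 0.00709967
P(Source Electronic | x₁,x₂) = 0.000448533 / 0.00709967 ≈ 0.0632

0.0632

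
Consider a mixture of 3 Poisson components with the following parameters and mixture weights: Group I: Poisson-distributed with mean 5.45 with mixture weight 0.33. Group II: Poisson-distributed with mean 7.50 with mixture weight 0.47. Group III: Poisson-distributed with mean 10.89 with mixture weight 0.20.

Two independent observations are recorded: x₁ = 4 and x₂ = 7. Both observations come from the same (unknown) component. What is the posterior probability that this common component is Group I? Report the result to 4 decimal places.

0.5512

Posterior ∝ prior × likelihood, so P(k | x) ∝ w_k f_k(x); normalise over all components.
Since both observations come from the same component, the likelihood for component k is f_k(x₁)·f_k(x₂).
  p_I = [e^(−5.45)·5.45^4/4! = 0.157932] × [0.121742] = 0.0192269
  p_II = [e^(−7.50)·7.50^4/4! = 0.0729164] × [0.146484] = 0.0106811
  p_III = [e^(−10.89)·10.89^4/4! = 0.0109253] × [0.0671889] = 0.000734059
Unnormalised posteriors:
  w_I·p_I = 0.33 × 0.0192269 = 0.00634489
  w_II·p_II = 0.47 × 0.0106811 = 0.0050201
  w_III·p_III = 0.20 × 0.000734059 = 0.000146812
Denominator: 0.00634489 + 0.0050201 + 0.000146812 = 0.0115118
P(Group I | x) ≈ 0.5512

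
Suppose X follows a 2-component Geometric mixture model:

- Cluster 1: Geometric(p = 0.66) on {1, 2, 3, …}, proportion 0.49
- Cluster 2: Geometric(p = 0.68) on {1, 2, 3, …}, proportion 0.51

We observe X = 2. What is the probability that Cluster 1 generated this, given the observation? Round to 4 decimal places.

Posterior ∝ prior × likelihood, so P(k | x) ∝ π_k f_k(x); normalise over all components.
Geometric probabilities:
  f_1 = 0.66·(1−0.66)^1 = 0.66·0.34 = 0.2244
  f_2 = 0.68·(1−0.68)^1 = 0.68·0.32 = 0.2176
Unnormalised posteriors:
  π_1·f_1 = 0.49 × 0.2244 = 0.109956
  π_2·f_2 = 0.51 × 0.2176 = 0.110976
Evidence: 0.109956 + 0.110976 = 0.220932
So the posterior for Cluster 1 is 0.109956 / 0.220932 ≈ 0.4977.

0.4977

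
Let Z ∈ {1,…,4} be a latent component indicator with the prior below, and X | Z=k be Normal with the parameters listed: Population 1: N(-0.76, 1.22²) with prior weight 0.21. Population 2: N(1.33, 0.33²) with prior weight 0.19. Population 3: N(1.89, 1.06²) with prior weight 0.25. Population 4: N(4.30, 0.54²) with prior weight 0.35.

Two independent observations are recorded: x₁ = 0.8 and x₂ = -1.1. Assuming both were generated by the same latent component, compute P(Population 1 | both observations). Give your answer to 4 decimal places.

Posterior ∝ prior × likelihood, so P(k | x) ∝ P(Z=k) f_k(x); normalise over all components.
Since both observations come from the same component, the likelihood for component k is f_k(x₁)·f_k(x₂).
  p_1 = [(1/(1.22·√(2π)))·exp(−(0.8−-0.76)²/(2·1.22²)) = 0.327002·exp(-0.81752) = 0.144379] × [0.314547] = 0.045414
  p_2 = [(1/(0.33·√(2π)))·exp(−(0.8−1.33)²/(2·0.33²)) = 1.208916·exp(-1.28972) = 0.332874] × [2.03231e-12] = 6.76504e-13
  p_3 = [(1/(1.06·√(2π)))·exp(−(0.8−1.89)²/(2·1.06²)) = 0.376361·exp(-0.52870) = 0.221815] × [0.0070443] = 0.00156253
  p_4 = [(1/(0.54·√(2π)))·exp(−(0.8−4.30)²/(2·0.54²)) = 0.738782·exp(-21.00480) = 5.57503e-10] × [1.42493e-22] = 7.944e-32
Unnormalised posteriors:
  P(Z=1)·p_1 = 0.21 × 0.045414 = 0.00953694
  P(Z=2)·p_2 = 0.19 × 6.76504e-13 = 1.28536e-13
  P(Z=3)·p_3 = 0.25 × 0.00156253 = 0.000390634
  P(Z=4)·p_4 = 0.35 × 7.944e-32 = 2.7804e-32
Sum: 0.00953694 + 1.28536e-13 + 0.000390634 + 2.7804e-32 = 0.00992758
So the posterior for Population 1 is 0.00953694 / 0.00992758 ≈ 0.9607.

0.9607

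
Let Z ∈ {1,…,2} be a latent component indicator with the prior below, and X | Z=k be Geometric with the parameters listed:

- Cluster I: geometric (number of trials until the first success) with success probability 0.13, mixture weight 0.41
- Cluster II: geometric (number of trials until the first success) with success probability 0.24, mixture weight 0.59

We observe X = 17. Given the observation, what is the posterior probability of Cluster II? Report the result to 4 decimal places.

Posterior ∝ prior × likelihood, so P(k | x) ∝ π_k f_k(x); normalise over all components.
Component likelihoods at x = 17:
  p_I = 0.13·(1−0.13)^16 = 0.13·0.107723 = 0.014004
  p_II = 0.24·(1−0.24)^16 = 0.24·0.0123885 = 0.00297323
Weight by the priors:
  π_I·p_I = 0.41 × 0.014004 = 0.00574163
  π_II·p_II = 0.59 × 0.00297323 = 0.00175421
Sum: 0.00574163 + 0.00175421 = 0.00749584
P(Cluster II | 17) ≈ 0.2340

0.2340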